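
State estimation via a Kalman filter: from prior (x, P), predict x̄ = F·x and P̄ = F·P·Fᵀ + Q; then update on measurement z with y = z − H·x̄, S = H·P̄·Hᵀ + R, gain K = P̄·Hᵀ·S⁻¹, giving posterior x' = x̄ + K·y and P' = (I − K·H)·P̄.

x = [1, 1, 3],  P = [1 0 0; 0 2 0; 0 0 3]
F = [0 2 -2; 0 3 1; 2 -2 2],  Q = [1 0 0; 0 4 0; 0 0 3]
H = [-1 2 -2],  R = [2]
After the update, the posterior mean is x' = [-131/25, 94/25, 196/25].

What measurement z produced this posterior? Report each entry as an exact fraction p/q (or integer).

x̄ = F·x = [-4, 6, 6]
P̄ = F·P·Fᵀ + Q = [21 6 -20; 6 25 -6; -20 -6 27]
S = H·P̄·Hᵀ + R = [175]
K = P̄·Hᵀ·S⁻¹ = [31/175; 8/25; -46/175]
x' − x̄ = [-31/25, -56/25, 46/25] = K·y
y = (KᵀK)⁻¹·Kᵀ·(x' − x̄) = [-7]
z = y + H·x̄ = [-7] + [4] = [-3]

z = [-3]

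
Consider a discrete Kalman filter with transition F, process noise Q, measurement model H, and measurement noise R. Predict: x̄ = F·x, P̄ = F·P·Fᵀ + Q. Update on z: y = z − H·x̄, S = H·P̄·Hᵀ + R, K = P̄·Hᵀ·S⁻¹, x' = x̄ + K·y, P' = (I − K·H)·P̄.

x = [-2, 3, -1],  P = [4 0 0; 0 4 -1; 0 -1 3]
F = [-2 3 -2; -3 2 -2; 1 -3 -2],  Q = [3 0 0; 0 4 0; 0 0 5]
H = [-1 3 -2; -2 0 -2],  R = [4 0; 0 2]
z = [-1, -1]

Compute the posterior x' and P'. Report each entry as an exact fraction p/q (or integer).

x' = [114749/79069, -30896/79069, -74018/79069]
P' = [667168/79069 -183716/79069 -645256/79069; -183716/79069 100792/79069 202610/79069; -645256/79069 202610/79069 662523/79069]

x̄ = F·x = [15, 14, -9]
P̄ = F·P·Fᵀ + Q = [79 70 -32; 70 76 -26; -32 -26 45]
y = z − H·x̄ = [-46, 11]
S = H·P̄·Hᵀ + R = [711 -118; -118 242]
K = P̄·Hᵀ·S⁻¹ = [18049/79069 -21912/79069; 20218/79069 -18894/79069; -17990/79069 -17267/79069]
x' = x̄ + K·y = [114749/79069, -30896/79069, -74018/79069]
P' = (I − K·H)·P̄ = [667168/79069 -183716/79069 -645256/79069; -183716/79069 100792/79069 202610/79069; -645256/79069 202610/79069 662523/79069]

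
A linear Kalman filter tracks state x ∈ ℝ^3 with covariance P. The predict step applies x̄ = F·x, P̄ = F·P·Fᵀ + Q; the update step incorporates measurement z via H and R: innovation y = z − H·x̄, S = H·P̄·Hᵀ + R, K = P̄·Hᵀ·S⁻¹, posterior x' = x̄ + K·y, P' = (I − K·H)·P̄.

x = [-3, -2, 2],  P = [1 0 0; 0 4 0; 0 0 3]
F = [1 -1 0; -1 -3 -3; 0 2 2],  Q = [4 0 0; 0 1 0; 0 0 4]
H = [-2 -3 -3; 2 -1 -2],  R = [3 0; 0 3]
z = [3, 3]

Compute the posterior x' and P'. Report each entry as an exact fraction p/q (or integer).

x̄ = F·x = [-1, 3, 0]
P̄ = F·P·Fᵀ + Q = [9 11 -8; 11 65 -42; -8 -42 32]
y = z − H·x̄ = [10, 8]
S = H·P̄·Hᵀ + R = [192 -55; -55 84]
K = P̄·Hᵀ·S⁻¹ = [-1003/13103 2931/13103; -5389/13103 2867/13103; 1774/13103 -4766/13103]
x' = x̄ + K·y = [315/13103, 8355/13103, -20388/13103]
P' = (I − K·H)·P̄ = [23433/13103 -67311/13103 52692/13103; -67311/13103 243749/13103 -193486/13103; 52692/13103 -193486/13103 156584/13103]

x' = [315/13103, 8355/13103, -20388/13103]
P' = [23433/13103 -67311/13103 52692/13103; -67311/13103 243749/13103 -193486/13103; 52692/13103 -193486/13103 156584/13103]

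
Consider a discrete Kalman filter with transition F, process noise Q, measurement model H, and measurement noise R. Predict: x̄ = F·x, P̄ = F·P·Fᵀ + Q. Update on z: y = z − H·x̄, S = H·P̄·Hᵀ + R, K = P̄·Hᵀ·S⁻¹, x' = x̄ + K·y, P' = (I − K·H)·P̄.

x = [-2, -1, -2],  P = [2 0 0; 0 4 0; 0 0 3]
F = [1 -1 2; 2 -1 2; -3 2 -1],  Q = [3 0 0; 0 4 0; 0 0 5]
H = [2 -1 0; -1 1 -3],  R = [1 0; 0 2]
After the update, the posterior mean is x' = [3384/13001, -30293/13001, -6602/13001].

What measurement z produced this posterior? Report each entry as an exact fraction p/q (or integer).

x̄ = F·x = [-5, -7, 6]
P̄ = F·P·Fᵀ + Q = [21 20 -20; 20 28 -26; -20 -26 42]
S = H·P̄·Hᵀ + R = [33 32; 32 425]
K = P̄·Hᵀ·S⁻¹ = [7462/13001 1243/13001; 2348/13001 2454/13001; -1726/13001 -3908/13001]
x' − x̄ = [68389/13001, 60714/13001, -84608/13001] = K·y
y = (KᵀK)⁻¹·Kᵀ·(x' − x̄) = [6, 19]
z = y + H·x̄ = [6, 19] + [-3, -20] = [3, -1]

z = [3, -1]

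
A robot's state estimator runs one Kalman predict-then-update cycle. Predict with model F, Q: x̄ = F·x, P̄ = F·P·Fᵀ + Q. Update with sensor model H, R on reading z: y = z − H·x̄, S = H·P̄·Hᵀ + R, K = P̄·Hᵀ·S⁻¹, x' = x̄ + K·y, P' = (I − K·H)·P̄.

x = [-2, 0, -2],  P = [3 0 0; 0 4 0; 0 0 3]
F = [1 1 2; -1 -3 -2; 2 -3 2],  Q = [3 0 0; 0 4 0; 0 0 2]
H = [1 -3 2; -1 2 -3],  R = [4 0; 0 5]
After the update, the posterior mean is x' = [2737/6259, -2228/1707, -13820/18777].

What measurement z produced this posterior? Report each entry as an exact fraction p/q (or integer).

x̄ = F·x = [-6, 6, -8]
P̄ = F·P·Fᵀ + Q = [22 -27 6; -27 55 18; 6 18 62]
S = H·P̄·Hᵀ + R = [739 -655; -655 733]
K = P̄·Hᵀ·S⁻¹ = [2525/12518 651/12518; -5453/10242 -3713/10242; -23236/56331 -32752/56331]
x' − x̄ = [40291/6259, -12470/1707, 136396/18777] = K·y
y = (KᵀK)⁻¹·Kᵀ·(x' − x̄) = [43, -43]
z = y + H·x̄ = [43, -43] + [-40, 42] = [3, -1]

z = [3, -1]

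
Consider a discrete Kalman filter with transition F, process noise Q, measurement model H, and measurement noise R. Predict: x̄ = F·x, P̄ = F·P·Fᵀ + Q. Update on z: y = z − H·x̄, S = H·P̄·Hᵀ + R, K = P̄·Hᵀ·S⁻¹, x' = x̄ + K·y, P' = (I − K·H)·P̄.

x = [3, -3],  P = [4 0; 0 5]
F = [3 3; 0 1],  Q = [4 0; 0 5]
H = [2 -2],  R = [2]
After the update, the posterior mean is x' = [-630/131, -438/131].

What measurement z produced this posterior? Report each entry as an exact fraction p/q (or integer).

x̄ = F·x = [0, -3]
P̄ = F·P·Fᵀ + Q = [85 15; 15 10]
S = H·P̄·Hᵀ + R = [262]
K = P̄·Hᵀ·S⁻¹ = [70/131; 5/131]
x' − x̄ = [-630/131, -45/131] = K·y
y = (KᵀK)⁻¹·Kᵀ·(x' − x̄) = [-9]
z = y + H·x̄ = [-9] + [6] = [-3]

z = [-3]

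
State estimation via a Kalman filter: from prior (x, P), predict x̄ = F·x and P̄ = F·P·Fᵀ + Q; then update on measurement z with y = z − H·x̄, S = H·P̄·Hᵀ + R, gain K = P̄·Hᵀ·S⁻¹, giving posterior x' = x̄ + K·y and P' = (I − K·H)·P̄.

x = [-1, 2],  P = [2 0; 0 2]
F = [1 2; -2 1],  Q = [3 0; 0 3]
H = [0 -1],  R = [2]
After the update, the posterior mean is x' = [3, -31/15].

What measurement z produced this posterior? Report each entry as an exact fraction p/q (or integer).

z = [3]

x̄ = F·x = [3, 4]
P̄ = F·P·Fᵀ + Q = [13 0; 0 13]
S = H·P̄·Hᵀ + R = [15]
K = P̄·Hᵀ·S⁻¹ = [0; -13/15]
x' − x̄ = [0, -91/15] = K·y
y = (KᵀK)⁻¹·Kᵀ·(x' − x̄) = [7]
z = y + H·x̄ = [7] + [-4] = [3]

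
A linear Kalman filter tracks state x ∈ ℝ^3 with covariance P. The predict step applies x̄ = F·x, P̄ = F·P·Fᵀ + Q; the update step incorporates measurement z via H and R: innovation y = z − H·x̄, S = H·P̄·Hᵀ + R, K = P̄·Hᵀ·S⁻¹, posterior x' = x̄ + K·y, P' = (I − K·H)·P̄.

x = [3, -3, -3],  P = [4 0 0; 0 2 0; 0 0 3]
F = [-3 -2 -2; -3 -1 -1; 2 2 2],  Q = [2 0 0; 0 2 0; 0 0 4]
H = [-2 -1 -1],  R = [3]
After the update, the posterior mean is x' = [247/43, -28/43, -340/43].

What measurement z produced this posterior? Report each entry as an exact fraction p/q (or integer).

x̄ = F·x = [3, -3, -6]
P̄ = F·P·Fᵀ + Q = [58 46 -44; 46 43 -34; -44 -34 40]
S = H·P̄·Hᵀ + R = [258]
K = P̄·Hᵀ·S⁻¹ = [-59/129; -101/258; 41/129]
x' − x̄ = [118/43, 101/43, -82/43] = K·y
y = (KᵀK)⁻¹·Kᵀ·(x' − x̄) = [-6]
z = y + H·x̄ = [-6] + [3] = [-3]

z = [-3]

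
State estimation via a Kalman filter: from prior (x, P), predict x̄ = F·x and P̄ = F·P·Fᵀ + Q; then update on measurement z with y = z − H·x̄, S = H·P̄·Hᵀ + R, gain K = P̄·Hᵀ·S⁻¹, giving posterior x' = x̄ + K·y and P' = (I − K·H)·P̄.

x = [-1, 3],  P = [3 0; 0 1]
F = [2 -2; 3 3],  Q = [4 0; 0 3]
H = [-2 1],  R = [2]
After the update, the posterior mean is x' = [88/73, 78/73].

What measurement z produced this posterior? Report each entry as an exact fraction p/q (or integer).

x̄ = F·x = [-8, 6]
P̄ = F·P·Fᵀ + Q = [20 12; 12 39]
S = H·P̄·Hᵀ + R = [73]
K = P̄·Hᵀ·S⁻¹ = [-28/73; 15/73]
x' − x̄ = [672/73, -360/73] = K·y
y = (KᵀK)⁻¹·Kᵀ·(x' − x̄) = [-24]
z = y + H·x̄ = [-24] + [22] = [-2]

z = [-2]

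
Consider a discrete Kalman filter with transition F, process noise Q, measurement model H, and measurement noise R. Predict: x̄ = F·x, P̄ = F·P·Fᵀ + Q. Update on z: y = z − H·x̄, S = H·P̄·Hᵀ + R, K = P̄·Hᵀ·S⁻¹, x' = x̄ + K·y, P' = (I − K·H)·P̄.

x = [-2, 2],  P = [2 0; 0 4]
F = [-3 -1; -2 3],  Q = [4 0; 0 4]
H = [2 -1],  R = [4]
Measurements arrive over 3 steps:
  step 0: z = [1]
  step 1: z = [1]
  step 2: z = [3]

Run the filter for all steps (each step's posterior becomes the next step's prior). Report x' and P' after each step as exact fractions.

step 0: x̄ = F·x = [4, 10]
step 0: P̄ = F·P·Fᵀ + Q = [26 0; 0 48]
step 0: y = z − H·x̄ = [3]
step 0: S = H·P̄·Hᵀ + R = [156]
step 0: K = P̄·Hᵀ·S⁻¹ = [1/3; -4/13]
step 0: x' = x̄ + K·y = [5, 118/13]
step 0: P' = (I − K·H)·P̄ = [26/3 16; 16 432/13]
step 1: x̄ = F·x = [-313/13, 224/13]
step 1: P̄ = F·P·Fᵀ + Q = [2746/13 -2076/13; -2076/13 5684/39]
step 1: y = z − H·x̄ = [863/13]
step 1: S = H·P̄·Hᵀ + R = [63704/39]
step 1: K = P̄·Hᵀ·S⁻¹ = [2838/7963; -4535/15926]
step 1: x' = x̄ + K·y = [-3325/7963, -26637/15926]
step 1: P' = (I − K·H)·P̄ = [29878/7963 48404/7963; 48404/7963 105878/7963]
step 2: x̄ = F·x = [46587/15926, -66611/15926]
step 2: P̄ = F·P·Fᵀ + Q = [697056/7963 -477194/7963; -477194/7963 523418/7963]
step 2: y = z − H·x̄ = [-112007/15926]
step 2: S = H·P̄·Hᵀ + R = [5252270/7963]
step 2: K = P̄·Hᵀ·S⁻¹ = [935653/2626135; -738903/2626135]
step 2: x' = x̄ + K·y = [1101599/2626135, -5787214/2626135]
step 2: P' = (I − K·H)·P̄ = [10005034/2626135 16267456/2626135; 16267456/2626135 35490524/2626135]

step 0: x' = [5, 118/13], P' = [26/3 16; 16 432/13]
step 1: x' = [-3325/7963, -26637/15926], P' = [29878/7963 48404/7963; 48404/7963 105878/7963]
step 2: x' = [1101599/2626135, -5787214/2626135], P' = [10005034/2626135 16267456/2626135; 16267456/2626135 35490524/2626135]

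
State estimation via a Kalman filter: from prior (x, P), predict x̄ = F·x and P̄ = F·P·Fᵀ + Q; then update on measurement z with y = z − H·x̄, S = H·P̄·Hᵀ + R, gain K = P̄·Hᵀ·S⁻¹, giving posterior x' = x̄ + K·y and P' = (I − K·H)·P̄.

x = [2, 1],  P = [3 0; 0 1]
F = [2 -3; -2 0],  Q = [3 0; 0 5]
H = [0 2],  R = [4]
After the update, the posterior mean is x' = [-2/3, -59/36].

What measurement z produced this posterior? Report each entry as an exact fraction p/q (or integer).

x̄ = F·x = [1, -4]
P̄ = F·P·Fᵀ + Q = [24 -12; -12 17]
S = H·P̄·Hᵀ + R = [72]
K = P̄·Hᵀ·S⁻¹ = [-1/3; 17/36]
x' − x̄ = [-5/3, 85/36] = K·y
y = (KᵀK)⁻¹·Kᵀ·(x' − x̄) = [5]
z = y + H·x̄ = [5] + [-8] = [-3]

z = [-3]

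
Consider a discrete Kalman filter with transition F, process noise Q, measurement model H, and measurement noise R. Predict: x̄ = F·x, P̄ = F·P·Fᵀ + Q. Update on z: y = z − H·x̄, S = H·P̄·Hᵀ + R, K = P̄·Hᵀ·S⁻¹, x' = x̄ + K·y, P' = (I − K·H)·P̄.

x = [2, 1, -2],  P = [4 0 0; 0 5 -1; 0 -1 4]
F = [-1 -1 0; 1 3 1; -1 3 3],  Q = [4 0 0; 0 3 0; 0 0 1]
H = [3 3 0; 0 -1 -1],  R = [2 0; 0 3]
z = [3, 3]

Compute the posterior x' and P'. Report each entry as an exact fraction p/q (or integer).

x̄ = F·x = [-3, 3, -5]
P̄ = F·P·Fᵀ + Q = [13 -18 -8; -18 50 41; -8 41 68]
y = z − H·x̄ = [3, 1]
S = H·P̄·Hᵀ + R = [245 -195; -195 203]
K = P̄·Hᵀ·S⁻¹ = [405/2342 689/2342; 1743/11710 -715/2342; -579/5855 -740/1171]
x' = x̄ + K·y = [-2561/1171, 18392/5855, -34712/5855]
P' = (I − K·H)·P̄ = [18607/2342 -18337/2342 8135/1171; -18337/2342 92847/11710 -41061/5855; 8135/1171 -41061/5855 52161/5855]

x' = [-2561/1171, 18392/5855, -34712/5855]
P' = [18607/2342 -18337/2342 8135/1171; -18337/2342 92847/11710 -41061/5855; 8135/1171 -41061/5855 52161/5855]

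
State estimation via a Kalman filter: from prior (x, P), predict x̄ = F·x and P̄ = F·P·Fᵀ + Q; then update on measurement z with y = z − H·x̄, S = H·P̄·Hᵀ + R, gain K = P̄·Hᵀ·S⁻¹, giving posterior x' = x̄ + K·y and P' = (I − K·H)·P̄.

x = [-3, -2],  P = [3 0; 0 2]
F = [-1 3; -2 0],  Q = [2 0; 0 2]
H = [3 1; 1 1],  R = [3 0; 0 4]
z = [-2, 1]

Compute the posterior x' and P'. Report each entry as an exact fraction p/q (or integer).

x' = [-1717/777, 30/7]
P' = [2278/2331 -38/21; -38/21 34/7]

x̄ = F·x = [-3, 6]
P̄ = F·P·Fᵀ + Q = [23 6; 6 14]
y = z − H·x̄ = [1, -2]
S = H·P̄·Hᵀ + R = [260 107; 107 53]
K = P̄·Hᵀ·S⁻¹ = [872/2331 -485/2331; -4/21 16/21]
x' = x̄ + K·y = [-1717/777, 30/7]
P' = (I − K·H)·P̄ = [2278/2331 -38/21; -38/21 34/7]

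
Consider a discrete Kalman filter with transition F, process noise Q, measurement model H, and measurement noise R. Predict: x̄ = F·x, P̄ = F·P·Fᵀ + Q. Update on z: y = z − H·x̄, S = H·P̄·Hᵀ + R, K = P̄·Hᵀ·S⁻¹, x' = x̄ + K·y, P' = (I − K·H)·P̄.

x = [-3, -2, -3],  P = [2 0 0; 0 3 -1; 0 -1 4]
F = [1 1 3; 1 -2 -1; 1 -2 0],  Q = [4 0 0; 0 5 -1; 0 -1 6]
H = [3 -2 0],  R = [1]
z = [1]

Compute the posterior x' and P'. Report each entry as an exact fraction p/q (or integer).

x' = [-619/536, -1171/536, -35/67]
P' = [2679/536 3951/536 404/67; 3951/536 5959/536 607/67; 404/67 607/67 1308/67]

x̄ = F·x = [-14, 4, 1]
P̄ = F·P·Fᵀ + Q = [39 -9 2; -9 19 11; 2 11 20]
y = z − H·x̄ = [51]
S = H·P̄·Hᵀ + R = [536]
K = P̄·Hᵀ·S⁻¹ = [135/536; -65/536; -2/67]
x' = x̄ + K·y = [-619/536, -1171/536, -35/67]
P' = (I − K·H)·P̄ = [2679/536 3951/536 404/67; 3951/536 5959/536 607/67; 404/67 607/67 1308/67]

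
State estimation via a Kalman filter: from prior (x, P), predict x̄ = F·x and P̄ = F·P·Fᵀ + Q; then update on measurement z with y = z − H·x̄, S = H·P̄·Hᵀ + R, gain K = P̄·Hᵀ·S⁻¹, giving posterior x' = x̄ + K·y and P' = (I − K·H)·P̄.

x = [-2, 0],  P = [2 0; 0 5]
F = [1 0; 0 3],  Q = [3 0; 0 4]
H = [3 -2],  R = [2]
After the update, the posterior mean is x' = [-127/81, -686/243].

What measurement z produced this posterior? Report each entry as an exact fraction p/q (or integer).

z = [1]

x̄ = F·x = [-2, 0]
P̄ = F·P·Fᵀ + Q = [5 0; 0 49]
S = H·P̄·Hᵀ + R = [243]
K = P̄·Hᵀ·S⁻¹ = [5/81; -98/243]
x' − x̄ = [35/81, -686/243] = K·y
y = (KᵀK)⁻¹·Kᵀ·(x' − x̄) = [7]
z = y + H·x̄ = [7] + [-6] = [1]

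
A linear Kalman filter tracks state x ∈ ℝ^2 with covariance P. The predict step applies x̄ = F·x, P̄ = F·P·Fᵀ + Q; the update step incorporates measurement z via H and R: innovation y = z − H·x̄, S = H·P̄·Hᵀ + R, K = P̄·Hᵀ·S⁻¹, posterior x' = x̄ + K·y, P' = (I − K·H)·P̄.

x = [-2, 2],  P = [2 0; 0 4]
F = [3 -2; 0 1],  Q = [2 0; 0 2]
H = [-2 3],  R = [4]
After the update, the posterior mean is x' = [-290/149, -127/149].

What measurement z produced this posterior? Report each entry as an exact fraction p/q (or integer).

x̄ = F·x = [-10, 2]
P̄ = F·P·Fᵀ + Q = [36 -8; -8 6]
S = H·P̄·Hᵀ + R = [298]
K = P̄·Hᵀ·S⁻¹ = [-48/149; 17/149]
x' − x̄ = [1200/149, -425/149] = K·y
y = (KᵀK)⁻¹·Kᵀ·(x' − x̄) = [-25]
z = y + H·x̄ = [-25] + [26] = [1]

z = [1]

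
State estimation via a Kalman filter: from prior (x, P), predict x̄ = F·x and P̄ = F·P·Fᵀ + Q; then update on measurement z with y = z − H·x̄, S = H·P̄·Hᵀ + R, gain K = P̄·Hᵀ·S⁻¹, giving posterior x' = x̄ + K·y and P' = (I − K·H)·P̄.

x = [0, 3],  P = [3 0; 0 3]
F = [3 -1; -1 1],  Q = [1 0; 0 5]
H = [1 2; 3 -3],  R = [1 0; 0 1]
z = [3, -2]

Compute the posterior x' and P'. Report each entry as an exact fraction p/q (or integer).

x̄ = F·x = [-3, 3]
P̄ = F·P·Fᵀ + Q = [31 -12; -12 11]
y = z − H·x̄ = [0, 16]
S = H·P̄·Hᵀ + R = [28 -9; -9 595]
K = P̄·Hᵀ·S⁻¹ = [5326/16579 3675/16579; 5329/16579 -1842/16579]
x' = x̄ + K·y = [9063/16579, 20265/16579]
P' = (I − K·H)·P̄ = [2592/16579 1367/16579; 1367/16579 1981/16579]

x' = [9063/16579, 20265/16579]
P' = [2592/16579 1367/16579; 1367/16579 1981/16579]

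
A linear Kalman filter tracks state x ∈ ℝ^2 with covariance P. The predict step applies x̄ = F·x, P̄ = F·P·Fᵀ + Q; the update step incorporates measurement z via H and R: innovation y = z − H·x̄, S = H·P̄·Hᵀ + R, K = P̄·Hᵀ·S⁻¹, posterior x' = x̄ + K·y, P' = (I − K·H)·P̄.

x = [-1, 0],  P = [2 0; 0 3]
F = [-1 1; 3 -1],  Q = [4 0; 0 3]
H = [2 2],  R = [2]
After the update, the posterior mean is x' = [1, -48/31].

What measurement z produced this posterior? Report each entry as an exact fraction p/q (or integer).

z = [-1]

x̄ = F·x = [1, -3]
P̄ = F·P·Fᵀ + Q = [9 -9; -9 24]
S = H·P̄·Hᵀ + R = [62]
K = P̄·Hᵀ·S⁻¹ = [0; 15/31]
x' − x̄ = [0, 45/31] = K·y
y = (KᵀK)⁻¹·Kᵀ·(x' − x̄) = [3]
z = y + H·x̄ = [3] + [-4] = [-1]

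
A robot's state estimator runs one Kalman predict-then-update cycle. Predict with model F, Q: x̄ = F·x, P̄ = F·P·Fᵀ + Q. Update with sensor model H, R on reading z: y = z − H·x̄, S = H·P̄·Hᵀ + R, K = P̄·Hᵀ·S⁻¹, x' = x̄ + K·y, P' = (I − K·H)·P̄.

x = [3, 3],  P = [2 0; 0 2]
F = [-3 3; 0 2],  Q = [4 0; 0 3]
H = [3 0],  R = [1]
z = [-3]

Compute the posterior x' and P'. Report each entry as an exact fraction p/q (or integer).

x' = [-360/361, 2058/361]
P' = [40/361 12/361; 12/361 2675/361]

x̄ = F·x = [0, 6]
P̄ = F·P·Fᵀ + Q = [40 12; 12 11]
y = z − H·x̄ = [-3]
S = H·P̄·Hᵀ + R = [361]
K = P̄·Hᵀ·S⁻¹ = [120/361; 36/361]
x' = x̄ + K·y = [-360/361, 2058/361]
P' = (I − K·H)·P̄ = [40/361 12/361; 12/361 2675/361]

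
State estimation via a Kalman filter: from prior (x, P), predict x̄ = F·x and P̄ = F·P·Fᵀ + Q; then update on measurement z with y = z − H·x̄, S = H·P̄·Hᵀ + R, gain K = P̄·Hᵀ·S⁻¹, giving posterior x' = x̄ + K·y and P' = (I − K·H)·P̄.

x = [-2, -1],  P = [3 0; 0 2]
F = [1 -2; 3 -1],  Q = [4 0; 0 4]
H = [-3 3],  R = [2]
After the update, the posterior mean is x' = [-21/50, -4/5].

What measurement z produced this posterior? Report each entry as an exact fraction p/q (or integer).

x̄ = F·x = [0, -5]
P̄ = F·P·Fᵀ + Q = [15 13; 13 33]
S = H·P̄·Hᵀ + R = [200]
K = P̄·Hᵀ·S⁻¹ = [-3/100; 3/10]
x' − x̄ = [-21/50, 21/5] = K·y
y = (KᵀK)⁻¹·Kᵀ·(x' − x̄) = [14]
z = y + H·x̄ = [14] + [-15] = [-1]

z = [-1]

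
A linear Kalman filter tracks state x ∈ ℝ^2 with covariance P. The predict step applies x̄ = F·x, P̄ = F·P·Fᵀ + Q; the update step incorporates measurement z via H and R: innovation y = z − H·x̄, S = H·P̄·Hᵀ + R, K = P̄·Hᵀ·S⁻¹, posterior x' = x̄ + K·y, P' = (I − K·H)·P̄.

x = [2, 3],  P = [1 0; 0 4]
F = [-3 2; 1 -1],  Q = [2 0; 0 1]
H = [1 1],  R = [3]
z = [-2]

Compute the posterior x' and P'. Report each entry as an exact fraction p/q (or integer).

x' = [-8/7, -9/14]
P' = [61/7 -37/7; -37/7 59/14]

x̄ = F·x = [0, -1]
P̄ = F·P·Fᵀ + Q = [27 -11; -11 6]
y = z − H·x̄ = [-1]
S = H·P̄·Hᵀ + R = [14]
K = P̄·Hᵀ·S⁻¹ = [8/7; -5/14]
x' = x̄ + K·y = [-8/7, -9/14]
P' = (I − K·H)·P̄ = [61/7 -37/7; -37/7 59/14]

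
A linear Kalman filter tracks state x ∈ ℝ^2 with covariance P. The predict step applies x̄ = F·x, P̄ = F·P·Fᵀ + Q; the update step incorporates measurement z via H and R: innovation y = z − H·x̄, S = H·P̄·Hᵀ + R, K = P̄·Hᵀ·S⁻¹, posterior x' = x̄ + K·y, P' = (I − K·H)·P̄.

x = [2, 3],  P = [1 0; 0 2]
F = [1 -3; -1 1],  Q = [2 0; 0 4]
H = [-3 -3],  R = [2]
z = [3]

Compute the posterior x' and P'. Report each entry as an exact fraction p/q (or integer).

x̄ = F·x = [-7, 1]
P̄ = F·P·Fᵀ + Q = [21 -7; -7 7]
y = z − H·x̄ = [-15]
S = H·P̄·Hᵀ + R = [128]
K = P̄·Hᵀ·S⁻¹ = [-21/64; 0]
x' = x̄ + K·y = [-133/64, 1]
P' = (I − K·H)·P̄ = [231/32 -7; -7 7]

x' = [-133/64, 1]
P' = [231/32 -7; -7 7]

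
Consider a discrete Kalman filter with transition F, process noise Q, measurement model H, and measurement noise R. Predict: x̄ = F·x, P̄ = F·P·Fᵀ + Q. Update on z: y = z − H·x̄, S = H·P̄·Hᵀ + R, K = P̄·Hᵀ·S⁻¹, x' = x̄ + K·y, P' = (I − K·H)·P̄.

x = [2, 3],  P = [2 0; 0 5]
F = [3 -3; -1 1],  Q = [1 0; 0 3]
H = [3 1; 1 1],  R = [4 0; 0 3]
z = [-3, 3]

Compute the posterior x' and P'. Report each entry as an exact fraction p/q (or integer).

x̄ = F·x = [-3, 1]
P̄ = F·P·Fᵀ + Q = [64 -21; -21 10]
y = z − H·x̄ = [5, 5]
S = H·P̄·Hᵀ + R = [464 118; 118 35]
K = P̄·Hᵀ·S⁻¹ = [911/2316 -113/1158; -557/2316 575/1158]
x' = x̄ + K·y = [-3523/2316, 5281/2316]
P' = (I − K·H)·P̄ = [2161/2316 -2839/2316; -2839/2316 6289/2316]

x' = [-3523/2316, 5281/2316]
P' = [2161/2316 -2839/2316; -2839/2316 6289/2316]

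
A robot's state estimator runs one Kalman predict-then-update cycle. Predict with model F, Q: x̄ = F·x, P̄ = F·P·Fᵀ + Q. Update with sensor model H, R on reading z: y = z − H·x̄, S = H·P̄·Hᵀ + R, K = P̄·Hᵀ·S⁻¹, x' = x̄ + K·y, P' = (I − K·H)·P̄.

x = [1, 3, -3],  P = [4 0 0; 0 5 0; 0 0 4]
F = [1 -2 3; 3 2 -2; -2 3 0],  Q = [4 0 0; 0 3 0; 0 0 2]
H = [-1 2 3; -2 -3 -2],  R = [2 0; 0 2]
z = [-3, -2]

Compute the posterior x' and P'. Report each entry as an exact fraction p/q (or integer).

x̄ = F·x = [-14, 15, 7]
P̄ = F·P·Fᵀ + Q = [64 -32 -38; -32 75 6; -38 6 63]
y = z − H·x̄ = [-68, 29]
S = H·P̄·Hᵀ + R = [1361 -594; -594 569]
K = P̄·Hᵀ·S⁻¹ = [-111562/421573 -83864/421573; 11038/421573 -116653/421573; 95599/421573 49418/421573]
x' = x̄ + K·y = [-747862/421573, 2190074/421573, -2116599/421573]
P' = (I − K·H)·P̄ = [3672684/421573 -5686408/421573 4940792/421573; -5686408/421573 9229406/421573 -8041048/421573; 4940792/421573 -8041048/421573 7071362/421573]

x' = [-747862/421573, 2190074/421573, -2116599/421573]
P' = [3672684/421573 -5686408/421573 4940792/421573; -5686408/421573 9229406/421573 -8041048/421573; 4940792/421573 -8041048/421573 7071362/421573]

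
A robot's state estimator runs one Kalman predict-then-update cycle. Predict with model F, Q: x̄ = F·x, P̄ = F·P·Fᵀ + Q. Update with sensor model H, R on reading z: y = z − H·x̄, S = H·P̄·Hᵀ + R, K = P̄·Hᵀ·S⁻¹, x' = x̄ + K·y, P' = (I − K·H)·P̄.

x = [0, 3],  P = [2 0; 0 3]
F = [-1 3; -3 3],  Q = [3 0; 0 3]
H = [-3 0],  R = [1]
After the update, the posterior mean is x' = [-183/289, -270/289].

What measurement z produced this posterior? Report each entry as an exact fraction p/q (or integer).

z = [2]

x̄ = F·x = [9, 9]
P̄ = F·P·Fᵀ + Q = [32 33; 33 48]
S = H·P̄·Hᵀ + R = [289]
K = P̄·Hᵀ·S⁻¹ = [-96/289; -99/289]
x' − x̄ = [-2784/289, -2871/289] = K·y
y = (KᵀK)⁻¹·Kᵀ·(x' − x̄) = [29]
z = y + H·x̄ = [29] + [-27] = [2]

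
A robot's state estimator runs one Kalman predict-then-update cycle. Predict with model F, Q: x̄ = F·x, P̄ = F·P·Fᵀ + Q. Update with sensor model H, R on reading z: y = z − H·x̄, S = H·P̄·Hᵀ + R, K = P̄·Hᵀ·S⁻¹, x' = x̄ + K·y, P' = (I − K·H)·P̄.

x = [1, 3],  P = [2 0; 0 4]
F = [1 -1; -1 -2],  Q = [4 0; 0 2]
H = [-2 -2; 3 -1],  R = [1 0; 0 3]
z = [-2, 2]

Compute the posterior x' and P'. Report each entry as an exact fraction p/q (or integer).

x' = [8654/11077, 1675/11077]
P' = [2162/11077 -1458/11077; -1458/11077 3504/11077]

x̄ = F·x = [-2, -7]
P̄ = F·P·Fᵀ + Q = [10 6; 6 20]
y = z − H·x̄ = [-20, 1]
S = H·P̄·Hᵀ + R = [169 -44; -44 77]
K = P̄·Hᵀ·S⁻¹ = [-128/1007 2648/11077; -372/1007 -2626/11077]
x' = x̄ + K·y = [8654/11077, 1675/11077]
P' = (I − K·H)·P̄ = [2162/11077 -1458/11077; -1458/11077 3504/11077]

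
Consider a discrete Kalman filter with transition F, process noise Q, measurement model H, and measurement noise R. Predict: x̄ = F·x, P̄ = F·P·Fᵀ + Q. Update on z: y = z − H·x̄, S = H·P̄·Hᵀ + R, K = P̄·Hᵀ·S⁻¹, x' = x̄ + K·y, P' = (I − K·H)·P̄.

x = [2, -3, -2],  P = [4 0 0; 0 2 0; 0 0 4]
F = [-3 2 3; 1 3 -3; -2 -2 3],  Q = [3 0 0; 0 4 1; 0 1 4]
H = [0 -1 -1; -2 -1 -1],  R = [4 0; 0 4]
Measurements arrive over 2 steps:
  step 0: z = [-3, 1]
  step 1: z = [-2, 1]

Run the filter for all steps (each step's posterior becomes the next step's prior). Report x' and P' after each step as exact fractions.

step 0: x̄ = F·x = [-18, -1, -4]
step 0: P̄ = F·P·Fᵀ + Q = [83 -36 52; -36 62 -55; 52 -55 64]
step 0: y = z − H·x̄ = [-8, -40]
step 0: S = H·P̄·Hᵀ + R = [20 48; 48 416]
step 0: K = P̄·Hᵀ·S⁻¹ = [65/188 -359/752; -377/376 409/1504; 105/376 -457/1504]
step 0: x' = x̄ + K·y = [-157/94, -725/188, 1113/188]
step 0: P' = (I − K·H)·P̄ = [619/376 -1917/752 877/752; -1917/752 56107/1504 -50075/1504; 877/752 -50075/1504 48395/1504]
step 1: x̄ = F·x = [2831/188, -31, 5417/188]
step 1: P̄ = F·P·Fᵀ + Q = [100315/1504 -555/4 192005/1504; -555/4 1208 -3937/4; 192005/1504 -3937/4 1225083/1504]
step 1: y = z − H·x̄ = [-787/188, 5439/188]
step 1: S = H·P̄·Hᵀ + R = [87307/1504 47941/1504; 47941/1504 421867/1504]
step 1: K = P̄·Hᵀ·S⁻¹ = [5270485/11480586 -5605045/11480586; -16161595/3826862 2569925/3826862; 37847933/11480586 -7805657/11480586]
step 1: x' = x̄ + K·y = [-872411/883122, 1797891/294374, -4112503/883122]
step 1: P' = (I − K·H)·P̄ = [10875530/5740293 -18731520/1913431 45653590/5740293; -18731520/1913431 434279473/1913431 -401956283/1913431; 45653590/5740293 -401956283/1913431 1130172983/5740293]

step 0: x' = [-157/94, -725/188, 1113/188], P' = [619/376 -1917/752 877/752; -1917/752 56107/1504 -50075/1504; 877/752 -50075/1504 48395/1504]
step 1: x' = [-872411/883122, 1797891/294374, -4112503/883122], P' = [10875530/5740293 -18731520/1913431 45653590/5740293; -18731520/1913431 434279473/1913431 -401956283/1913431; 45653590/5740293 -401956283/1913431 1130172983/5740293]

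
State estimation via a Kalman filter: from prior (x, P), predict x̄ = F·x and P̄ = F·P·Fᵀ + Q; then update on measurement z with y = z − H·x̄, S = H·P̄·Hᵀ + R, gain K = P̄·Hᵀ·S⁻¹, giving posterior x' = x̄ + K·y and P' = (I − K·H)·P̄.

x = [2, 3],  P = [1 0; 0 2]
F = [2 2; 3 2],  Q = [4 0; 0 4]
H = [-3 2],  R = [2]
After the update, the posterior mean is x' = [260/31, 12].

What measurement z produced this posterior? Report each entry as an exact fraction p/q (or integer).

z = [-1]

x̄ = F·x = [10, 12]
P̄ = F·P·Fᵀ + Q = [16 14; 14 21]
S = H·P̄·Hᵀ + R = [62]
K = P̄·Hᵀ·S⁻¹ = [-10/31; 0]
x' − x̄ = [-50/31, 0] = K·y
y = (KᵀK)⁻¹·Kᵀ·(x' − x̄) = [5]
z = y + H·x̄ = [5] + [-6] = [-1]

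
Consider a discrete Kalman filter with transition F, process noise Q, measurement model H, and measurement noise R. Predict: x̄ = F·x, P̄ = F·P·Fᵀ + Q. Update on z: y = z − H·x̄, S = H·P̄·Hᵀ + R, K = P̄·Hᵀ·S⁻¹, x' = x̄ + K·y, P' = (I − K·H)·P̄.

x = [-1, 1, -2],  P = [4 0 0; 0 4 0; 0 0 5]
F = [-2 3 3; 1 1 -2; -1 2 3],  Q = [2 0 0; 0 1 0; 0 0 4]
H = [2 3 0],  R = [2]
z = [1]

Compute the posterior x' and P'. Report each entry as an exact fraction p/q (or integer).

x' = [-1427/347, 1073/347, -1725/347]
P' = [19953/347 -13222/347 17599/347; -13222/347 8838/347 -11682/347; 17599/347 -11682/347 18167/347]

x̄ = F·x = [-1, 4, -3]
P̄ = F·P·Fᵀ + Q = [99 -26 77; -26 29 -26; 77 -26 69]
y = z − H·x̄ = [-9]
S = H·P̄·Hᵀ + R = [347]
K = P̄·Hᵀ·S⁻¹ = [120/347; 35/347; 76/347]
x' = x̄ + K·y = [-1427/347, 1073/347, -1725/347]
P' = (I − K·H)·P̄ = [19953/347 -13222/347 17599/347; -13222/347 8838/347 -11682/347; 17599/347 -11682/347 18167/347]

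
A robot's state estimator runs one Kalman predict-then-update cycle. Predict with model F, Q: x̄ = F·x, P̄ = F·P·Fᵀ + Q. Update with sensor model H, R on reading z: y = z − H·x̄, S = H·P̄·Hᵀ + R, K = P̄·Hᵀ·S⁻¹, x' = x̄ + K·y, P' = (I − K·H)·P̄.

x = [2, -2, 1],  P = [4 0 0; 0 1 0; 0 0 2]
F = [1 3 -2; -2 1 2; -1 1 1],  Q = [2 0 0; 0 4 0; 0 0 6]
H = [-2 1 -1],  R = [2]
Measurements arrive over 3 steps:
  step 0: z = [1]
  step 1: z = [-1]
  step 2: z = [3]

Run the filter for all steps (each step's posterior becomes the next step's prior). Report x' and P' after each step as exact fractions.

step 0: x̄ = F·x = [-6, -4, -3]
step 0: P̄ = F·P·Fᵀ + Q = [23 -13 -5; -13 29 13; -5 13 13]
step 0: y = z − H·x̄ = [-10]
step 0: S = H·P̄·Hᵀ + R = [142]
step 0: K = P̄·Hᵀ·S⁻¹ = [-27/71; 21/71; 5/71]
step 0: x' = x̄ + K·y = [-156/71, -494/71, -263/71]
step 0: P' = (I − K·H)·P̄ = [175/71 211/71 -85/71; 211/71 1177/71 713/71; -85/71 713/71 873/71]
step 1: x̄ = F·x = [-1112/71, -708/71, -601/71]
step 1: P̄ = F·P·Fᵀ + Q = [7452/71 976/71 1646/71; 976/71 8341/71 5119/71; 1646/71 5119/71 3825/71]
step 1: y = z − H·x̄ = [-2188/71]
step 1: S = H·P̄·Hᵀ + R = [34558/71]
step 1: K = P̄·Hᵀ·S⁻¹ = [-7787/17279; 635/17279; -27/467]
step 1: x' = x̄ + K·y = [-30652/17279, -191872/17279, -3121/467]
step 1: P' = (I − K·H)·P̄ = [105470/17279 376814/17279 4904/467; 376814/17279 2018559/17279 34153/467; 4904/467 34153/467 24399/467]
step 2: x̄ = F·x = [-375314/17279, -361522/17279, -276697/17279]
step 2: P̄ = F·P·Fᵀ + Q = [8289271/17279 6492947/17279 5199058/17279; 6492947/17279 8216411/17279 5969774/17279; 5199058/17279 5969774/17279 4541264/17279]
step 2: y = z − H·x̄ = [-613966/17279]
step 2: S = H·P̄·Hᵀ + R = [28834213/17279]
step 2: K = P̄·Hᵀ·S⁻¹ = [-15284653/28834213; -10739257/28834213; -8969606/28834213]
step 2: x' = x̄ + K·y = [-83200796/28834213, -221694756/28834213, -143023735/28834213]
step 2: P' = (I − K·H)·P̄ = [312170166/28834213 1335331910/28834213 741560884/28834213; 1335331910/28834213 7036408586/28834213 4387223280/28834213; 741560884/28834213 4387223280/28834213 2922040724/28834213]

step 0: x' = [-156/71, -494/71, -263/71], P' = [175/71 211/71 -85/71; 211/71 1177/71 713/71; -85/71 713/71 873/71]
step 1: x' = [-30652/17279, -191872/17279, -3121/467], P' = [105470/17279 376814/17279 4904/467; 376814/17279 2018559/17279 34153/467; 4904/467 34153/467 24399/467]
step 2: x' = [-83200796/28834213, -221694756/28834213, -143023735/28834213], P' = [312170166/28834213 1335331910/28834213 741560884/28834213; 1335331910/28834213 7036408586/28834213 4387223280/28834213; 741560884/28834213 4387223280/28834213 2922040724/28834213]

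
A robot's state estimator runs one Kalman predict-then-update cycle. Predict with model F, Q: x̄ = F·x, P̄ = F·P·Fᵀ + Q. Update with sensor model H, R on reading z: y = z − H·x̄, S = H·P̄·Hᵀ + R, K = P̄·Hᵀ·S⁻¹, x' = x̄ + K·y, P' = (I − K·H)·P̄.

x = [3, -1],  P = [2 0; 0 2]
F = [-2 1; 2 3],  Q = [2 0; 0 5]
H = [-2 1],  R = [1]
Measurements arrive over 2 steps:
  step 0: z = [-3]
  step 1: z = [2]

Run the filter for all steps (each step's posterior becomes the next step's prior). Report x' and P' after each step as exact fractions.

step 0: x' = [-12/11, -109/22], P' = [95/22 367/44; 367/44 1503/88]
step 1: x' = [-76322/25223, -103386/25223], P' = [72840/25223 145207/25223; 145207/25223 314603/25223]

step 0: x̄ = F·x = [-7, 3]
step 0: P̄ = F·P·Fᵀ + Q = [12 -2; -2 31]
step 0: y = z − H·x̄ = [-20]
step 0: S = H·P̄·Hᵀ + R = [88]
step 0: K = P̄·Hᵀ·S⁻¹ = [-13/44; 35/88]
step 0: x' = x̄ + K·y = [-12/11, -109/22]
step 0: P' = (I − K·H)·P̄ = [95/22 367/44; 367/44 1503/88]
step 1: x̄ = F·x = [-61/22, -375/22]
step 1: P̄ = F·P·Fᵀ + Q = [263/88 53/88; 53/88 24295/88]
step 1: y = z − H·x̄ = [27/2]
step 1: S = H·P̄·Hᵀ + R = [2293/8]
step 1: K = P̄·Hᵀ·S⁻¹ = [-43/2293; 2199/2293]
step 1: x' = x̄ + K·y = [-76322/25223, -103386/25223]
step 1: P' = (I − K·H)·P̄ = [72840/25223 145207/25223; 145207/25223 314603/25223]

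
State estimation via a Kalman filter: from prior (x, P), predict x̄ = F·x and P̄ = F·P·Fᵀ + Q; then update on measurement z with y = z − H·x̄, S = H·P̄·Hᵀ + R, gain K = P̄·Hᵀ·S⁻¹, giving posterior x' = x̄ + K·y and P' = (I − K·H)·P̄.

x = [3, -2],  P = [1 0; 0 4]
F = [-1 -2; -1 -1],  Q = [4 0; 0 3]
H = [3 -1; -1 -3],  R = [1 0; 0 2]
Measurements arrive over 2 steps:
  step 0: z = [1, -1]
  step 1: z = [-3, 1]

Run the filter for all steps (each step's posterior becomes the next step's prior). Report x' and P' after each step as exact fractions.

step 0: x̄ = F·x = [1, -1]
step 0: P̄ = F·P·Fᵀ + Q = [21 9; 9 8]
step 0: y = z − H·x̄ = [-3, -3]
step 0: S = H·P̄·Hᵀ + R = [144 -111; -111 149]
step 0: K = P̄·Hᵀ·S⁻¹ = [302/1015 -102/1015; -832/9135 -881/3045]
step 0: x' = x̄ + K·y = [83/203, 86/609]
step 0: P' = (I − K·H)·P̄ = [111/1015 31/1015; 31/1015 1669/9135]
step 1: x̄ = F·x = [-421/609, -335/609]
step 1: P̄ = F·P·Fᵀ + Q = [45331/9135 5174/9135; 5174/9135 30631/9135]
step 1: y = z − H·x̄ = [-31/21, -817/609]
step 1: S = H·P̄·Hᵀ + R = [14369/315 -2948/315; -2948/315 370324/9135]
step 1: K = P̄·Hᵀ·S⁻¹ = [1183442/4023139 -1551563/16092556; -380232/4023139 -4569197/16092556]
step 1: x' = x̄ + K·y = [-16031193/16092556, -477271/16092556]
step 1: P' = (I − K·H)·P̄ = [1730443/16092556 457561/16092556; 457561/16092556 2893611/16092556]

step 0: x' = [83/203, 86/609], P' = [111/1015 31/1015; 31/1015 1669/9135]
step 1: x' = [-16031193/16092556, -477271/16092556], P' = [1730443/16092556 457561/16092556; 457561/16092556 2893611/16092556]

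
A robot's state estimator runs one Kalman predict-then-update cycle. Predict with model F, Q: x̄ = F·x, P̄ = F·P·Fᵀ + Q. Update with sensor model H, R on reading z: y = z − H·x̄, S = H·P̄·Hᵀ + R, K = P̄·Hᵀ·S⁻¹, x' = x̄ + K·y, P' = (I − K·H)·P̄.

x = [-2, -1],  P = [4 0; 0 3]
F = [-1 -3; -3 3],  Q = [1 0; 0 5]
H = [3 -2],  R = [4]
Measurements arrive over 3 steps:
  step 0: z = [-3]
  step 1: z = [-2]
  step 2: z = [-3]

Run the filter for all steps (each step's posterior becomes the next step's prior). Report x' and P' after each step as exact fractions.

step 0: x' = [92/31, 367/62], P' = [661/62 1941/124; 1941/124 17831/744]
step 1: x' = [315866/339975, 2479954/1019925], P' = [382252/113325 1531088/339975; 1531088/339975 7058122/1019925]
step 2: x' = [19718089/137700403, 729247708/413101209], P' = [459808288/137700403 614620422/137700403; 614620422/137700403 946539721/137700403]

step 0: x̄ = F·x = [5, 3]
step 0: P̄ = F·P·Fᵀ + Q = [32 -15; -15 68]
step 0: y = z − H·x̄ = [-12]
step 0: S = H·P̄·Hᵀ + R = [744]
step 0: K = P̄·Hᵀ·S⁻¹ = [21/124; -181/744]
step 0: x' = x̄ + K·y = [92/31, 367/62]
step 0: P' = (I − K·H)·P̄ = [661/62 1941/124; 1941/124 17831/744]
step 1: x̄ = F·x = [-1285/62, 549/62]
step 1: P̄ = F·P·Fᵀ + Q = [79677/248 -22269/248; -22269/248 8653/248]
step 1: y = z − H·x̄ = [4829/62]
step 1: S = H·P̄·Hᵀ + R = [1019925/248]
step 1: K = P̄·Hᵀ·S⁻¹ = [94523/339975; -84113/1019925]
step 1: x' = x̄ + K·y = [315866/339975, 2479954/1019925]
step 1: P' = (I − K·H)·P̄ = [382252/113325 1531088/339975; 1531088/339975 7058122/1019925]
step 2: x̄ = F·x = [-186388/22665, 1532356/339975]
step 2: P̄ = F·P·Fᵀ + Q = [141545/1511 -189946/7555; -189946/7555 1878487/113325]
step 2: y = z − H·x̄ = [10432247/339975]
step 2: S = H·P̄·Hᵀ + R = [137700403/113325]
step 2: K = P̄·Hᵀ·S⁻¹ = [37546005/137700403; -12304544/137700403]
step 2: x' = x̄ + K·y = [19718089/137700403, 729247708/413101209]
step 2: P' = (I − K·H)·P̄ = [459808288/137700403 614620422/137700403; 614620422/137700403 946539721/137700403]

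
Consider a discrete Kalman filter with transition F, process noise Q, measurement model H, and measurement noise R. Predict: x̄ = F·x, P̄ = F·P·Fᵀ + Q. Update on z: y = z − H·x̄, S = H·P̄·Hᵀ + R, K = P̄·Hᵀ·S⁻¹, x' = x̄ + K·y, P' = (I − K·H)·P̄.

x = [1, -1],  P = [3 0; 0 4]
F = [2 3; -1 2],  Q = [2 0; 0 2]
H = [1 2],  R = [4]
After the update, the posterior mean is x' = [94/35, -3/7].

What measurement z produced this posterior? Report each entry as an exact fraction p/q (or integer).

z = [2]

x̄ = F·x = [-1, -3]
P̄ = F·P·Fᵀ + Q = [50 18; 18 21]
S = H·P̄·Hᵀ + R = [210]
K = P̄·Hᵀ·S⁻¹ = [43/105; 2/7]
x' − x̄ = [129/35, 18/7] = K·y
y = (KᵀK)⁻¹·Kᵀ·(x' − x̄) = [9]
z = y + H·x̄ = [9] + [-7] = [2]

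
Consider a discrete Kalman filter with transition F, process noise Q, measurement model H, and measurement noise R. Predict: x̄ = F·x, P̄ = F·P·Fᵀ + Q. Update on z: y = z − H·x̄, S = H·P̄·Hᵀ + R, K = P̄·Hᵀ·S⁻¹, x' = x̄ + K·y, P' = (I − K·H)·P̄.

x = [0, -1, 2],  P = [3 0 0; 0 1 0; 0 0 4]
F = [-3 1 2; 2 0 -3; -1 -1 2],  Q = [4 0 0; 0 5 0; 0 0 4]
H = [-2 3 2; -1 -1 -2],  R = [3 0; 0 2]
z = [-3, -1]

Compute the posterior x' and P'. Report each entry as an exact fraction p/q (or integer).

x' = [-6173/12093, -34246/12093, 9023/4031]
P' = [11132/4031 14584/4031 -11844/4031; 14584/4031 23698/4031 -19584/4031; -11844/4031 -19584/4031 17364/4031]

x̄ = F·x = [3, -6, 5]
P̄ = F·P·Fᵀ + Q = [48 -42 24; -42 53 -30; 24 -30 24]
y = z − H·x̄ = [11, 6]
S = H·P̄·Hᵀ + R = [720 171; 171 91]
K = P̄·Hᵀ·S⁻¹ = [-2200/12093 -1014/4031; 2758/12093 443/4031; -112/4031 -1650/4031]
x' = x̄ + K·y = [-6173/12093, -34246/12093, 9023/4031]
P' = (I − K·H)·P̄ = [11132/4031 14584/4031 -11844/4031; 14584/4031 23698/4031 -19584/4031; -11844/4031 -19584/4031 17364/4031]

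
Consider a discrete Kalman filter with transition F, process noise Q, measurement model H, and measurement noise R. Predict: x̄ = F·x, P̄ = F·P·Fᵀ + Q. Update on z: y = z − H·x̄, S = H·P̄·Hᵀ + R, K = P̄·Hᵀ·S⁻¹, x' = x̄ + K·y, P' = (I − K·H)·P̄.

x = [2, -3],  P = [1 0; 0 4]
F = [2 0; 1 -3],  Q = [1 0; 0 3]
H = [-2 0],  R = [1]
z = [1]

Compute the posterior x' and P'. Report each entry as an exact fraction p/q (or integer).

x̄ = F·x = [4, 11]
P̄ = F·P·Fᵀ + Q = [5 2; 2 40]
y = z − H·x̄ = [9]
S = H·P̄·Hᵀ + R = [21]
K = P̄·Hᵀ·S⁻¹ = [-10/21; -4/21]
x' = x̄ + K·y = [-2/7, 65/7]
P' = (I − K·H)·P̄ = [5/21 2/21; 2/21 824/21]

x' = [-2/7, 65/7]
P' = [5/21 2/21; 2/21 824/21]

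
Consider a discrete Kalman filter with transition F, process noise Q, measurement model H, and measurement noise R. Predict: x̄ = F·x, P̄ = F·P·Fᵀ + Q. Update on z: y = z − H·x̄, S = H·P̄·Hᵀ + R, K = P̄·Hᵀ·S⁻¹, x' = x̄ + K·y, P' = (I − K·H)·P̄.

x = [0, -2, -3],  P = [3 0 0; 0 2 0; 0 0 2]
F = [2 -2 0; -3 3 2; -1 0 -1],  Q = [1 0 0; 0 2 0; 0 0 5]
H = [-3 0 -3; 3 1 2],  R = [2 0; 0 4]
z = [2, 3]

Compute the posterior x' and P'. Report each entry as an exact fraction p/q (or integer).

x̄ = F·x = [4, -12, 3]
P̄ = F·P·Fᵀ + Q = [21 -30 -6; -30 55 5; -6 5 10]
y = z − H·x̄ = [23, -3]
S = H·P̄·Hᵀ + R = [173 -84; -84 56]
K = P̄·Hᵀ·S⁻¹ = [-27/94 -21/376; 75/94 1975/2632; -3/94 29/376]
x' = x̄ + K·y = [-917/376, 10791/2632, 765/376]
P' = (I − K·H)·P̄ = [3477/376 -3705/376 -3405/376; -3705/376 36635/2632 3505/376; -3405/376 3505/376 3413/376]

x' = [-917/376, 10791/2632, 765/376]
P' = [3477/376 -3705/376 -3405/376; -3705/376 36635/2632 3505/376; -3405/376 3505/376 3413/376]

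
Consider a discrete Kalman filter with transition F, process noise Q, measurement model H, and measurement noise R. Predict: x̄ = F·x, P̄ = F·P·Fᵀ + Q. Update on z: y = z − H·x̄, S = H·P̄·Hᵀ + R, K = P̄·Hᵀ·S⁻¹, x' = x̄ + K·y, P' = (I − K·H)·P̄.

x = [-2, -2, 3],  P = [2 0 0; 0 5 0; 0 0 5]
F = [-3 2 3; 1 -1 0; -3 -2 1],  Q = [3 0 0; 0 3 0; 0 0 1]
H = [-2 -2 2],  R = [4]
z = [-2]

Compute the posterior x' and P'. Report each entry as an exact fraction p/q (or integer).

x̄ = F·x = [11, 0, 13]
P̄ = F·P·Fᵀ + Q = [86 -16 13; -16 10 4; 13 4 44]
y = z − H·x̄ = [-6]
S = H·P̄·Hᵀ + R = [300]
K = P̄·Hᵀ·S⁻¹ = [-19/50; 1/15; 9/50]
x' = x̄ + K·y = [332/25, -2/5, 298/25]
P' = (I − K·H)·P̄ = [1067/25 -42/5 838/25; -42/5 26/3 2/5; 838/25 2/5 857/25]

x' = [332/25, -2/5, 298/25]
P' = [1067/25 -42/5 838/25; -42/5 26/3 2/5; 838/25 2/5 857/25]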